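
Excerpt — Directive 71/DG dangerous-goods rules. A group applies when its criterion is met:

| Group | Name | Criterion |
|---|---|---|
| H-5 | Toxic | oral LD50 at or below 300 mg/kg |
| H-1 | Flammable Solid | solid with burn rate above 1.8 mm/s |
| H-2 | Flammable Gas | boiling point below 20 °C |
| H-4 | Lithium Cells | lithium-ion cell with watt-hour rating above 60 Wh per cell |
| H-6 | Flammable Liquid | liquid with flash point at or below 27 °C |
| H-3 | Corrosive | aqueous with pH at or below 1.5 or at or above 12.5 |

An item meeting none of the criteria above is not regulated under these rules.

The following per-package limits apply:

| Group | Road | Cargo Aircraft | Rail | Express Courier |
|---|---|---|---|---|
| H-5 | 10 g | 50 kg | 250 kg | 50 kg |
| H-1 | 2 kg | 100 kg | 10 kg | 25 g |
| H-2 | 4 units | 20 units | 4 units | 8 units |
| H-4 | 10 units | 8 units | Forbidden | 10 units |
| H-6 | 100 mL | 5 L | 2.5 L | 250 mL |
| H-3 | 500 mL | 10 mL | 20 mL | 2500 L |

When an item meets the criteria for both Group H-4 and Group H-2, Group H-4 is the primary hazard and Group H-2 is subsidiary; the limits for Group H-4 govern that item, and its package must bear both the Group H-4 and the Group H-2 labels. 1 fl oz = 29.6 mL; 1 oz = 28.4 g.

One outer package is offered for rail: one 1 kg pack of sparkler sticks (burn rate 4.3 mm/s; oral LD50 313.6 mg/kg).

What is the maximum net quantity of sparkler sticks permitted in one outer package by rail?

With burn rate 4.3 mm/s (> 1.8 mm/s), the sparkler sticks fall in Group H-1.
The rail limit for Group H-1 is 10 kg.

10 kg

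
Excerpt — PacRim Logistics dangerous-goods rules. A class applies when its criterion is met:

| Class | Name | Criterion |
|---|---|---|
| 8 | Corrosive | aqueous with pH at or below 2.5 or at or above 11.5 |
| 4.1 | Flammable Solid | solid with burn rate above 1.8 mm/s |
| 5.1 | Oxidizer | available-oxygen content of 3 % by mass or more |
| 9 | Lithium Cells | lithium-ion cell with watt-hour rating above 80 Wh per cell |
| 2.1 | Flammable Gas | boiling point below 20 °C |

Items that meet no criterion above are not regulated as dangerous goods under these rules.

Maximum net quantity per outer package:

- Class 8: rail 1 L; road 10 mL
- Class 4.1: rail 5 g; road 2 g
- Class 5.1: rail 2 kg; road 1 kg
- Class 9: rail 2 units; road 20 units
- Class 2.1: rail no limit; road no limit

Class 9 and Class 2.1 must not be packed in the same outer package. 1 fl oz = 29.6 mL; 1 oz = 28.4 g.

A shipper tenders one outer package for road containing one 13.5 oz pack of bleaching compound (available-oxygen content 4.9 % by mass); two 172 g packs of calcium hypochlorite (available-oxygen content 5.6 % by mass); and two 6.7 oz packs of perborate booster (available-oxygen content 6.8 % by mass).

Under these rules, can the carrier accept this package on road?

Available-oxygen content 4.9 % by mass meets the Class 5.1 criterion (Oxidizer), so the bleaching compound is Class 5.1.
Available-oxygen content 5.6 % by mass meets the Class 5.1 criterion (Oxidizer), so the calcium hypochlorite is Class 5.1.
Perborate booster: available-oxygen content 6.8 % by mass ≥ 3 % by mass → Class 5.1 (Oxidizer).
Class 5.1 net quantity: (one 13.5 oz pack = 383.4 g) + (two 172 g packs = 344 g) + (two 6.7 oz packs = 380.56 g) = 1107.96 g.
That exceeds the Class 5.1 road limit of 1 kg.

No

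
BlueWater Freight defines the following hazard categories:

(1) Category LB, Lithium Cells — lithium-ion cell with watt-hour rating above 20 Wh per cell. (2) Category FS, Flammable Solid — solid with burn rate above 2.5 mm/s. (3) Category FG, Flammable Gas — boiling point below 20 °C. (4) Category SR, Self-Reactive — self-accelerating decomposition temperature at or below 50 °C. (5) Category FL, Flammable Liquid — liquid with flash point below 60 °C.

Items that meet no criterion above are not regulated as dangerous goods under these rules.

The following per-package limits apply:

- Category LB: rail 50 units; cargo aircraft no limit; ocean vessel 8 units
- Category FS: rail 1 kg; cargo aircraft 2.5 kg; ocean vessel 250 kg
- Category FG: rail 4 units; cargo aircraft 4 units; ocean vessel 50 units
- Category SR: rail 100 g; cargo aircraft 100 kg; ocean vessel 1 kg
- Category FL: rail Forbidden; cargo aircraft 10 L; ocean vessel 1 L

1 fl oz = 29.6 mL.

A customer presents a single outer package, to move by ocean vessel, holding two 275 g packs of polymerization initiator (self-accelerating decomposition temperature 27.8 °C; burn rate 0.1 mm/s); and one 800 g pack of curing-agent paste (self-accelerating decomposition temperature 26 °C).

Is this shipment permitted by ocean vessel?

No

Polymerization initiator: self-accelerating decomposition temperature 27.8 °C ≤ 50 °C → Category SR (Self-Reactive).
Curing-agent paste: self-accelerating decomposition temperature 26 °C ≤ 50 °C → Category SR (Self-Reactive).
Category SR net quantity: (two 275 g packs = 550 g) + 800 g = 1.35 kg.
1.35 kg exceeds the ocean vessel limit of 1 kg for Category SR.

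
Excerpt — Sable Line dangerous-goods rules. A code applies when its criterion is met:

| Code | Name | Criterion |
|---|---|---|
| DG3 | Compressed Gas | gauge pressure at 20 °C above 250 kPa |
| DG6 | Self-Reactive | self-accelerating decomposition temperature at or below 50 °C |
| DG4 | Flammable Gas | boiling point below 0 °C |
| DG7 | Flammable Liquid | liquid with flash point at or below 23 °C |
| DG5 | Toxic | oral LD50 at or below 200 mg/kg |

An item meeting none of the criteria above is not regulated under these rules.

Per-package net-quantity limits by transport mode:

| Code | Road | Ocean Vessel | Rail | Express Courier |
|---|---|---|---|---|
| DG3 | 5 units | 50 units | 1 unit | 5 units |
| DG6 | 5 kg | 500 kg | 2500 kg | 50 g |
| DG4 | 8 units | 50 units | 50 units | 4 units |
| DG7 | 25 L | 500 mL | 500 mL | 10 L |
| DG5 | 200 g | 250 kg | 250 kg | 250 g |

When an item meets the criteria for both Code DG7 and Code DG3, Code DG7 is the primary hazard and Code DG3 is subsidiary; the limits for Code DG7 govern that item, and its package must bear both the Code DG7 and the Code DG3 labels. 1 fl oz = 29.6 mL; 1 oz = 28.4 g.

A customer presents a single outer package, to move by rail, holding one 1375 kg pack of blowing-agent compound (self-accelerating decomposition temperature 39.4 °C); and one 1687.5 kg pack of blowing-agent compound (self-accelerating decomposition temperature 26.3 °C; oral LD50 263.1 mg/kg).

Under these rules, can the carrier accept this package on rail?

No

Self-accelerating decomposition temperature 39.4 °C meets the Code DG6 criterion (Self-Reactive), so the blowing-agent compound is Code DG6.
Self-accelerating decomposition temperature 26.3 °C meets the Code DG6 criterion (Self-Reactive), so the blowing-agent compound is Code DG6.
Total Code DG6: 1375 kg + 1687.5 kg = 3062.5 kg.
That exceeds the Code DG6 rail limit of 2500 kg.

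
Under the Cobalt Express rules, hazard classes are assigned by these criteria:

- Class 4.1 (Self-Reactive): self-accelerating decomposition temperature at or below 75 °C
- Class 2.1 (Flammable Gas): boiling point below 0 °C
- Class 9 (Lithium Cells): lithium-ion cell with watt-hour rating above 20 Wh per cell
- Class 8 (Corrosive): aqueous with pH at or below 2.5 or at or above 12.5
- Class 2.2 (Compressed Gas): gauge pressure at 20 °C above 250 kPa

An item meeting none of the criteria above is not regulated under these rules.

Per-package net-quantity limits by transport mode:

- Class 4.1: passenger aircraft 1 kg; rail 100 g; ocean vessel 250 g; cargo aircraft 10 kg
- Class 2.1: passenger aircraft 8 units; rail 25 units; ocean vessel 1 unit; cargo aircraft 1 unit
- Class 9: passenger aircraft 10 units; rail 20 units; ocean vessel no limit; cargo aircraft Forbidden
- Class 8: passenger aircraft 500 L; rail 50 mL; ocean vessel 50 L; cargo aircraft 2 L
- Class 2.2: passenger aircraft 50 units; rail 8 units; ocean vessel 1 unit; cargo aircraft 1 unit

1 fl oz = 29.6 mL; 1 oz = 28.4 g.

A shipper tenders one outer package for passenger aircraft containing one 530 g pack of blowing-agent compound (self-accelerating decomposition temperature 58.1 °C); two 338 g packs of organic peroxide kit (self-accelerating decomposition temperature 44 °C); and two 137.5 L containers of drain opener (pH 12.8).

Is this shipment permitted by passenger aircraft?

The blowing-agent compound has self-accelerating decomposition temperature 58.1 °C, which is ≤ 75 °C, so it is Class 4.1 (Self-Reactive).
With self-accelerating decomposition temperature 44 °C (≤ 75 °C), the organic peroxide kit falls in Class 4.1.
pH 12.8 meets the Class 8 criterion (Corrosive), so the drain opener is Class 8.
Total Class 4.1: 530 g + (two 338 g packs = 676 g) = 1.206 kg.
1.206 kg exceeds the passenger aircraft limit of 1 kg for Class 4.1.
Class 8 quantity: two 137.5 L containers = 275 L.
That is within the Class 8 passenger aircraft limit of 500 L.

No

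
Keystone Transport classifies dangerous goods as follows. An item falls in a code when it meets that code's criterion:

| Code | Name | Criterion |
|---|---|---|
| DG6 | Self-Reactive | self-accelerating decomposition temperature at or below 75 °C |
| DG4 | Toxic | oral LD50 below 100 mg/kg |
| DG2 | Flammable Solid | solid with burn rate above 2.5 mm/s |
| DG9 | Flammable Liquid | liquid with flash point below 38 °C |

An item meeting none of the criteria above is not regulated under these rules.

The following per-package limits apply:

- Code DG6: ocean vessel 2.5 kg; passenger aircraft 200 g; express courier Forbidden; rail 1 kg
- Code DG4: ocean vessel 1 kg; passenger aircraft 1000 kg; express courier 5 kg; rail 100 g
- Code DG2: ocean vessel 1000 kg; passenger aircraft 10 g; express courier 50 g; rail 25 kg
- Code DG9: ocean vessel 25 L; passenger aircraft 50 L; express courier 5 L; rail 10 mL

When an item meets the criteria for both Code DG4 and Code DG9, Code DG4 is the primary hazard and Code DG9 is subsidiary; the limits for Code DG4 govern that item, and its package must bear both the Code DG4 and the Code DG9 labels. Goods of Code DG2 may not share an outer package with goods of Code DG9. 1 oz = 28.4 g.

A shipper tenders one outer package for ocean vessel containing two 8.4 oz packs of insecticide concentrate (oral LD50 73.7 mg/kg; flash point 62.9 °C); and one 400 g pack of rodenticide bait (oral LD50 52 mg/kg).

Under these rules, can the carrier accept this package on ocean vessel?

Insecticide concentrate: oral LD50 73.7 mg/kg < 100 mg/kg → Code DG4 (Toxic).
Oral LD50 52 mg/kg meets the Code DG4 criterion (Toxic), so the rodenticide bait is Code DG4.
Total Code DG4: (two 8.4 oz packs = 477.12 g) + 400 g = 877.12 g.
877.12 g is within the ocean vessel limit of 1 kg for Code DG4.

Yes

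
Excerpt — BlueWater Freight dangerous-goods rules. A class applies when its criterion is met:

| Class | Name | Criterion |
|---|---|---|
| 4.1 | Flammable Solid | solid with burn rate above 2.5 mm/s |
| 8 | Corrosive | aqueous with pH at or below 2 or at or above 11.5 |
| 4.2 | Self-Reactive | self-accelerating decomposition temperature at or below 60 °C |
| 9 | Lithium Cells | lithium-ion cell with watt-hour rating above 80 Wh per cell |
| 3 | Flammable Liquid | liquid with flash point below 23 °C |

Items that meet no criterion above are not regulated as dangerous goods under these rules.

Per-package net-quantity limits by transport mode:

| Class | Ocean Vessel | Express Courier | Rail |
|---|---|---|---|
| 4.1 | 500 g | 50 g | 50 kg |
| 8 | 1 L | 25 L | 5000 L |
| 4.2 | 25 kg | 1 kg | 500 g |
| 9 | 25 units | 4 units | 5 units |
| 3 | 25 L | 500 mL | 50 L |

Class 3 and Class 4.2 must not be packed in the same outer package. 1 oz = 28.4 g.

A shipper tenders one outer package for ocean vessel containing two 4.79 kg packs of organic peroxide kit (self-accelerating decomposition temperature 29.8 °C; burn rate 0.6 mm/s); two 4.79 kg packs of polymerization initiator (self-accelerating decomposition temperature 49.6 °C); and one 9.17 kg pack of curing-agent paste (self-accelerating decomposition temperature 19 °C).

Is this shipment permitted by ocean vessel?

Self-accelerating decomposition temperature 29.8 °C meets the Class 4.2 criterion (Self-Reactive), so the organic peroxide kit is Class 4.2.
Self-accelerating decomposition temperature 49.6 °C meets the Class 4.2 criterion (Self-Reactive), so the polymerization initiator is Class 4.2.
Self-accelerating decomposition temperature 19 °C meets the Class 4.2 criterion (Self-Reactive), so the curing-agent paste is Class 4.2.
Total Class 4.2: (two 4.79 kg packs = 9.58 kg) + (two 4.79 kg packs = 9.58 kg) + 9.17 kg = 28.33 kg.
That exceeds the Class 4.2 ocean vessel limit of 25 kg.

No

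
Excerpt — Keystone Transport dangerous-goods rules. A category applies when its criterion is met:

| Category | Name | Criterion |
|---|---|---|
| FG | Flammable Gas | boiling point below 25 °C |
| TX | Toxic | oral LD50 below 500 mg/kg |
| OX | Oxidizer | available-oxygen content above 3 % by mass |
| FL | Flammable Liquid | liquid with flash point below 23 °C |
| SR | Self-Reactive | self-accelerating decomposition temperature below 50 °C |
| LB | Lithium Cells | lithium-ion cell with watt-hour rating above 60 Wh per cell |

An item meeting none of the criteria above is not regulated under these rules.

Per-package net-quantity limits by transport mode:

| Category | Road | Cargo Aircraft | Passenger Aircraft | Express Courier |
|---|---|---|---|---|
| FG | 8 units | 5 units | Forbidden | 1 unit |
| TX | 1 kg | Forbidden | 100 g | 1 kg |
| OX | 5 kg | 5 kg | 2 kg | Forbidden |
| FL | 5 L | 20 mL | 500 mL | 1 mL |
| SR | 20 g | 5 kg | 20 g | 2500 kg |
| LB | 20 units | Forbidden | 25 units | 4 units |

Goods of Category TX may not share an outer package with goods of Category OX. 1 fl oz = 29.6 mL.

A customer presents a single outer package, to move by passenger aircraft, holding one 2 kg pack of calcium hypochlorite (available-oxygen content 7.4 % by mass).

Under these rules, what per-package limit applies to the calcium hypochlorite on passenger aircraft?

2 kg

Calcium hypochlorite: available-oxygen content 7.4 % by mass > 3 % by mass → Category OX (Oxidizer).
The passenger aircraft limit for Category OX is 2 kg.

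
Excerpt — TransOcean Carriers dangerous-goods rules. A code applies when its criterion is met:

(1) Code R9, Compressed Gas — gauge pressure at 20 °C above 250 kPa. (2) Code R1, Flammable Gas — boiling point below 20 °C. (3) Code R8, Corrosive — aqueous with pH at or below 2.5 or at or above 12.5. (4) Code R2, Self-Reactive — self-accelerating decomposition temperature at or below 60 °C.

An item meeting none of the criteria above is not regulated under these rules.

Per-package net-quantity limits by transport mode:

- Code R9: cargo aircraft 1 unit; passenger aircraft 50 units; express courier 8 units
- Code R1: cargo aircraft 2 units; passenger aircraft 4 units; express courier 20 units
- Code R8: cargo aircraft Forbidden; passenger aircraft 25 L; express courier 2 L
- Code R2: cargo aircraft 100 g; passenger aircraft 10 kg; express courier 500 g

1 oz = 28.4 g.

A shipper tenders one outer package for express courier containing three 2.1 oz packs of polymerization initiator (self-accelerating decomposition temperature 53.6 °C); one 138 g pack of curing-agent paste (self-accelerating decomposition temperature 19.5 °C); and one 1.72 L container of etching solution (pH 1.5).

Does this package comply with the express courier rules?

Yes

With self-accelerating decomposition temperature 53.6 °C (≤ 60 °C), the polymerization initiator falls in Code R2.
The curing-agent paste has self-accelerating decomposition temperature 19.5 °C, which is ≤ 60 °C, so it is Code R2 (Self-Reactive).
The etching solution has pH 1.5, which is ≤ 2.5, so it is Code R8 (Corrosive).
Code R8 quantity: 1.72 L.
1.72 L is within the express courier limit of 2 L for Code R8.
Total Code R2: (three 2.1 oz packs = 178.92 g) + 138 g = 316.92 g.
That is within the Code R2 express courier limit of 500 g.
Every hazard code is within its express courier limit and no segregation rule is violated.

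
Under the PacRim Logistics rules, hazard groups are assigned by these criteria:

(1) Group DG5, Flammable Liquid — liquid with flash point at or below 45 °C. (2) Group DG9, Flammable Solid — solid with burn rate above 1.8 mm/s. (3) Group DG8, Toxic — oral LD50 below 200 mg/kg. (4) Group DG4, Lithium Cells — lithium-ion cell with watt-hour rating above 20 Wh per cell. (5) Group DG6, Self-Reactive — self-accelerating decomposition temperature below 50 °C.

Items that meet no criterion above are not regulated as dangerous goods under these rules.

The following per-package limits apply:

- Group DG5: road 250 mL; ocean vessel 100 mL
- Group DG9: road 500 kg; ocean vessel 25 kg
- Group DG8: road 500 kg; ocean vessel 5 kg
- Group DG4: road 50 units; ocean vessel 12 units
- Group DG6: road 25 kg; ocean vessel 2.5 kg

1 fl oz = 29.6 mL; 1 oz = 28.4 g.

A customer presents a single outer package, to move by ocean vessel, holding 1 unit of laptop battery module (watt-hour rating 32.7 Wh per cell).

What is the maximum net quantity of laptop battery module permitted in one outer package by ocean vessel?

Watt-hour rating 32.7 Wh per cell meets the Group DG4 criterion (Lithium Cells), so the laptop battery module is Group DG4.
The ocean vessel limit for Group DG4 is 12 units.

12 units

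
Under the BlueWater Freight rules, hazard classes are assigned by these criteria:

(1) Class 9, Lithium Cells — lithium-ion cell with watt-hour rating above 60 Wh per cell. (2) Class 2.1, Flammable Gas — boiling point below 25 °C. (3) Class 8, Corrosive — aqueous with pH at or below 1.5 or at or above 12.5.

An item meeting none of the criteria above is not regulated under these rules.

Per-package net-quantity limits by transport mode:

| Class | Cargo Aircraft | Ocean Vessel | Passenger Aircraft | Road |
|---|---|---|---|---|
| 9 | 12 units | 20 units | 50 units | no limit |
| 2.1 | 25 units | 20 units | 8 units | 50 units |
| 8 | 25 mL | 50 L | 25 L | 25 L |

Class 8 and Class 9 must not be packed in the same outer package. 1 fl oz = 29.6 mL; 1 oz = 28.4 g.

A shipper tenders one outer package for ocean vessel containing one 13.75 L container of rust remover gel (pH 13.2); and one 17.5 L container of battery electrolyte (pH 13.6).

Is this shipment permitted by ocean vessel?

Yes

Rust remover gel: pH 13.2 ≥ 12.5 → Class 8 (Corrosive).
With pH 13.6 (≥ 12.5), the battery electrolyte falls in Class 8.
Class 8 net quantity: 13.75 L + 17.5 L = 31.25 L.
31.25 L is within the ocean vessel limit of 50 L for Class 8.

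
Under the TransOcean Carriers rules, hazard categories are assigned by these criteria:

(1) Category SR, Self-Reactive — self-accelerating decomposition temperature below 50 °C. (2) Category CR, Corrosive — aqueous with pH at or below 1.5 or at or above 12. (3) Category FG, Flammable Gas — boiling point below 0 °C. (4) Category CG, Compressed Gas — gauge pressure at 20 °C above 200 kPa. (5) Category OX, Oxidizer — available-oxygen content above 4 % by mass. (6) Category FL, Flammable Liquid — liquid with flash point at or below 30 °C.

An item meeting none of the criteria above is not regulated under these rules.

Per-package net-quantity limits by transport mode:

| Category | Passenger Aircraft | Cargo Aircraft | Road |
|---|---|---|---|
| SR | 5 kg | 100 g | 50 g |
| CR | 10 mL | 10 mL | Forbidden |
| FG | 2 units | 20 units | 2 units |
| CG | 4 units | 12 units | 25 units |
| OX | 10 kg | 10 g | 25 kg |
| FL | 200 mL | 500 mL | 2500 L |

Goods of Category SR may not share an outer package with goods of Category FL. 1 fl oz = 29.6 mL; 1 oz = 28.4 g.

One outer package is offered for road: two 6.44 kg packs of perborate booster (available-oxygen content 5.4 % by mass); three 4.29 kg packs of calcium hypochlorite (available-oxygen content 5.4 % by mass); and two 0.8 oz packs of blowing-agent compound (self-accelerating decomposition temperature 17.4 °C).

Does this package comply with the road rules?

Available-oxygen content 5.4 % by mass meets the Category OX criterion (Oxidizer), so the perborate booster is Category OX.
With available-oxygen content 5.4 % by mass (> 4 % by mass), the calcium hypochlorite falls in Category OX.
Self-accelerating decomposition temperature 17.4 °C meets the Category SR criterion (Self-Reactive), so the blowing-agent compound is Category SR.
Total Category OX: (two 6.44 kg packs = 12.88 kg) + (three 4.29 kg packs = 12.87 kg) = 25.75 kg.
That exceeds the Category OX road limit of 25 kg.
Category SR quantity: two 0.8 oz packs = 45.44 g.
45.44 g ≤ 50 g (road limit, Category SR) — within limit.
The segregation rule (Category SR with Category FL) does not apply to Category OX with Category SR.

No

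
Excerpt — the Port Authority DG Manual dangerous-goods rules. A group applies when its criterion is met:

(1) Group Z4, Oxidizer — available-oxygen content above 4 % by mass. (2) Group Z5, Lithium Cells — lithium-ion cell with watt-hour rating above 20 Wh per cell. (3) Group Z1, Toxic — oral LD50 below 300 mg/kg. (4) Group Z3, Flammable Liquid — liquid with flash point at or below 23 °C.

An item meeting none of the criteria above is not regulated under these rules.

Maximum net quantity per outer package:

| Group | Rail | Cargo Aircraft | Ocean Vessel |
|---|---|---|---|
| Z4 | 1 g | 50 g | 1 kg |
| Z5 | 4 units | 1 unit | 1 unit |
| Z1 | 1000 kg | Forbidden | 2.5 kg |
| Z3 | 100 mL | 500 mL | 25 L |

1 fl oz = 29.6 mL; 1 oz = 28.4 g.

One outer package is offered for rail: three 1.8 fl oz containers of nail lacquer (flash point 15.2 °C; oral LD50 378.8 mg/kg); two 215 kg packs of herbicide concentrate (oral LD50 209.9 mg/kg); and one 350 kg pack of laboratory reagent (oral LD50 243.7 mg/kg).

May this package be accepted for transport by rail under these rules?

The nail lacquer has flash point 15.2 °C, which is ≤ 23 °C, so it is Group Z3 (Flammable Liquid).
The herbicide concentrate has oral LD50 209.9 mg/kg, which is < 300 mg/kg, so it is Group Z1 (Toxic).
The laboratory reagent has oral LD50 243.7 mg/kg, which is < 300 mg/kg, so it is Group Z1 (Toxic).
Total Group Z1: (two 215 kg packs = 430 kg) + 350 kg = 780 kg.
That is within the Group Z1 rail limit of 1000 kg.
Group Z3 quantity: three 1.8 fl oz containers = 159.84 mL.
159.84 mL > 100 mL (rail limit, Group Z3) — over the limit.

No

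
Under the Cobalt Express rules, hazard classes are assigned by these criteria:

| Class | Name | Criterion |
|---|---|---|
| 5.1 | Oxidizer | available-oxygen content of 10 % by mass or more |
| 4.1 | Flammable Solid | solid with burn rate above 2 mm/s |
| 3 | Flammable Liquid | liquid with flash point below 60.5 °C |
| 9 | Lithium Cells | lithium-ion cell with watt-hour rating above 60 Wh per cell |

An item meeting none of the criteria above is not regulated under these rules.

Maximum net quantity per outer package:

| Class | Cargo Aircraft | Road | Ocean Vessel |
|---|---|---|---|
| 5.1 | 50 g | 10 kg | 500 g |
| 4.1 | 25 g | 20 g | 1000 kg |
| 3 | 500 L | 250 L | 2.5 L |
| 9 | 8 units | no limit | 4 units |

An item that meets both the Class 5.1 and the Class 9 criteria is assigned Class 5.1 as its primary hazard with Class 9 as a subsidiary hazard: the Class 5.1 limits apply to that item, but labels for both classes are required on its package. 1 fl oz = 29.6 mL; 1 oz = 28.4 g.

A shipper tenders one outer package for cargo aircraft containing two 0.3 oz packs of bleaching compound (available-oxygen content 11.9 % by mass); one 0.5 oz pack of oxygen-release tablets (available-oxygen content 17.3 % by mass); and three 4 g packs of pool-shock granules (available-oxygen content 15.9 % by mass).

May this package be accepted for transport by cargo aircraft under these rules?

Yes

The bleaching compound has available-oxygen content 11.9 % by mass, which is ≥ 10 % by mass, so it is Class 5.1 (Oxidizer).
Oxygen-release tablets: available-oxygen content 17.3 % by mass ≥ 10 % by mass → Class 5.1 (Oxidizer).
Available-oxygen content 15.9 % by mass meets the Class 5.1 criterion (Oxidizer), so the pool-shock granules are Class 5.1.
Class 5.1 net quantity: (two 0.3 oz packs = 17.04 g) + (one 0.5 oz pack = 14.2 g) + (three 4 g packs = 12 g) = 43.24 g.
43.24 g is within the cargo aircraft limit of 50 g for Class 5.1.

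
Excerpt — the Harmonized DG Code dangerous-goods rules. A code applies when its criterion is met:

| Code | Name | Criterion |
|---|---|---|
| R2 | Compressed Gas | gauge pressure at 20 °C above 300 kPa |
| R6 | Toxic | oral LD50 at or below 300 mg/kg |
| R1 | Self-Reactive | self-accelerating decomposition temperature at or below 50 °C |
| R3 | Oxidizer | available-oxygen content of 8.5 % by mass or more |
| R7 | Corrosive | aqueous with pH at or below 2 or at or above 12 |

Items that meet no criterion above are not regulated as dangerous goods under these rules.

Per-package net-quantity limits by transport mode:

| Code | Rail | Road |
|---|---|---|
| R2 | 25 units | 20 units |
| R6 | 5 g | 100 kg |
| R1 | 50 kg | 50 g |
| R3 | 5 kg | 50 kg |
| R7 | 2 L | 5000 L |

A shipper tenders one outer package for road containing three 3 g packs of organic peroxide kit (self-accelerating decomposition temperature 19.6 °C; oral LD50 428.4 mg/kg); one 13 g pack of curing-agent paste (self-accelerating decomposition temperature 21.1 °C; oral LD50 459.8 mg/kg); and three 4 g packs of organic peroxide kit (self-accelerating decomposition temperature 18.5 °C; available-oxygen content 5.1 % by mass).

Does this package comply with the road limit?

Yes

With self-accelerating decomposition temperature 19.6 °C (≤ 50 °C), the organic peroxide kit falls in Code R1.
Curing-agent paste: self-accelerating decomposition temperature 21.1 °C ≤ 50 °C → Code R1 (Self-Reactive).
Organic peroxide kit: self-accelerating decomposition temperature 18.5 °C ≤ 50 °C → Code R1 (Self-Reactive).
Code R1 net quantity: (three 3 g packs = 9 g) + 13 g + (three 4 g packs = 12 g) = 34 g.
34 g is within the road limit of 50 g for Code R1.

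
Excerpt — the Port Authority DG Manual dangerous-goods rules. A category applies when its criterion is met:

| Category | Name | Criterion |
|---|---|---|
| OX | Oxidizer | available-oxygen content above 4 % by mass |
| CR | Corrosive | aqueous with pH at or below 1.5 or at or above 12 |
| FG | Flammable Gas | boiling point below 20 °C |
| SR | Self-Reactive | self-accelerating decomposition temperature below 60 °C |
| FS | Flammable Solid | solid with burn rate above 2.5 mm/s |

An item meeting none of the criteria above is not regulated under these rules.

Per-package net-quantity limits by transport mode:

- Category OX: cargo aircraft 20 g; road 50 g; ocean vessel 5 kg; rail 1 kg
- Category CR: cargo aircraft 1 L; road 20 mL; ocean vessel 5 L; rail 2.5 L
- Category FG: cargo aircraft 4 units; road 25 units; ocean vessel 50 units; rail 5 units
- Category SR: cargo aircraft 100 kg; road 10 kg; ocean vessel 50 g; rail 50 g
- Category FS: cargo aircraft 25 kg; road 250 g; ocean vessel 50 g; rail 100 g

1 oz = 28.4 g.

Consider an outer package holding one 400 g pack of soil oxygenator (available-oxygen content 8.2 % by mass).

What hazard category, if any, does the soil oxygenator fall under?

Category OX

With available-oxygen content 8.2 % by mass (> 4 % by mass), the soil oxygenator falls in Category OX.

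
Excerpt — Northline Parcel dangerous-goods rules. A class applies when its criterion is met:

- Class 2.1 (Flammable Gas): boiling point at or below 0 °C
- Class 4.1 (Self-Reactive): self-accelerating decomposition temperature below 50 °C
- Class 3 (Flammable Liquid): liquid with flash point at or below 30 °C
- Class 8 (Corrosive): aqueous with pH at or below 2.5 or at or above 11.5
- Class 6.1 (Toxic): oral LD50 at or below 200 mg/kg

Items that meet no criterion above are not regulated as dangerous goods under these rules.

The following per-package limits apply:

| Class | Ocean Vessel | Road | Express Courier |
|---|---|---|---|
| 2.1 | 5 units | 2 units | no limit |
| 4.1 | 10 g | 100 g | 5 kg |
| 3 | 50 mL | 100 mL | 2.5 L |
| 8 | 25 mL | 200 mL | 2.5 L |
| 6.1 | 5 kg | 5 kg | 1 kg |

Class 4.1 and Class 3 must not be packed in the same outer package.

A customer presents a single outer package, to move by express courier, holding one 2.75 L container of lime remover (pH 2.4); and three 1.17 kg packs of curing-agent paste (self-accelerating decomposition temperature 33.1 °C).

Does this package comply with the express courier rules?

The lime remover has pH 2.4, which is ≤ 2.5, so it is Class 8 (Corrosive).
Self-accelerating decomposition temperature 33.1 °C meets the Class 4.1 criterion (Self-Reactive), so the curing-agent paste is Class 4.1.
Class 8 quantity: 2.75 L.
That exceeds the Class 8 express courier limit of 2.5 L.
Class 4.1 quantity: three 1.17 kg packs = 3.51 kg.
That is within the Class 4.1 express courier limit of 5 kg.
The segregation rule (Class 4.1 with Class 3) does not apply to Class 8 with Class 4.1.

No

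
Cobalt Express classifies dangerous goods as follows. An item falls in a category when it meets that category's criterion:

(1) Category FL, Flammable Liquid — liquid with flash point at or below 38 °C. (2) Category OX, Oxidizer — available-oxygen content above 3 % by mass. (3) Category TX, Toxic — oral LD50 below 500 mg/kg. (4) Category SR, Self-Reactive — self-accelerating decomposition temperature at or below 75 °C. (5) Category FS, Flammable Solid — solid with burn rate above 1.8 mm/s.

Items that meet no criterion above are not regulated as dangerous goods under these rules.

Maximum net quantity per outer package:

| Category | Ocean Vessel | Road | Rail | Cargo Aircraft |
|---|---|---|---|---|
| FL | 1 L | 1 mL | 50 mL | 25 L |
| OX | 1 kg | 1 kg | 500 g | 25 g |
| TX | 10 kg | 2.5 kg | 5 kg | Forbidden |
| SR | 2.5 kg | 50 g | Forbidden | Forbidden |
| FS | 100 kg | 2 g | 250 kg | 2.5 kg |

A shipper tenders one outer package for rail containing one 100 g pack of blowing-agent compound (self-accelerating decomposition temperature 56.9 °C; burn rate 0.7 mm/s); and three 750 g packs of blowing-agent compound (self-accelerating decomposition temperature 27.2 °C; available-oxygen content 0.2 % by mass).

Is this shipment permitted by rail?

No

The blowing-agent compound has self-accelerating decomposition temperature 56.9 °C, which is ≤ 75 °C, so it is Category SR (Self-Reactive).
Self-accelerating decomposition temperature 27.2 °C meets the Category SR criterion (Self-Reactive), so the blowing-agent compound is Category SR.
Total Category SR: 100 g + (three 750 g packs = 2.25 kg) = 2.35 kg.
Category SR is Forbidden by rail.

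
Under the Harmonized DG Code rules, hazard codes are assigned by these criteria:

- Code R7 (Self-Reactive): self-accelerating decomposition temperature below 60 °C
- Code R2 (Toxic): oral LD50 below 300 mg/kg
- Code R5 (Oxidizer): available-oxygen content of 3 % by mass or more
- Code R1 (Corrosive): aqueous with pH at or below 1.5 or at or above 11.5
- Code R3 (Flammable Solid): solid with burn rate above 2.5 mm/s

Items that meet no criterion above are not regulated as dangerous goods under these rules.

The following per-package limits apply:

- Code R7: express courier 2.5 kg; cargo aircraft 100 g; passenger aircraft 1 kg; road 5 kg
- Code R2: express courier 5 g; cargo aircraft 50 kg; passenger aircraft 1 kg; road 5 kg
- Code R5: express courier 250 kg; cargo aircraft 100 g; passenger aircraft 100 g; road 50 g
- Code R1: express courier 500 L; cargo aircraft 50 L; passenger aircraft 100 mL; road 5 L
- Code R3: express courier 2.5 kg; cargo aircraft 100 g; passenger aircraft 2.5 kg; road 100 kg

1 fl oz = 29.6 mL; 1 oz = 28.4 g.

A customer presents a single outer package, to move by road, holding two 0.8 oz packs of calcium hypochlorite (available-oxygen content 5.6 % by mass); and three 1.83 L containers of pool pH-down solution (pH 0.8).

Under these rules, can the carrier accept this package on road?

No

With available-oxygen content 5.6 % by mass (≥ 3 % by mass), the calcium hypochlorite falls in Code R5.
pH 0.8 meets the Code R1 criterion (Corrosive), so the pool pH-down solution is Code R1.
Code R1 quantity: three 1.83 L containers = 5.49 L.
5.49 L > 5 L (road limit, Code R1) — over the limit.
Code R5 quantity: two 0.8 oz packs = 45.44 g.
45.44 g ≤ 50 g (road limit, Code R5) — within limit.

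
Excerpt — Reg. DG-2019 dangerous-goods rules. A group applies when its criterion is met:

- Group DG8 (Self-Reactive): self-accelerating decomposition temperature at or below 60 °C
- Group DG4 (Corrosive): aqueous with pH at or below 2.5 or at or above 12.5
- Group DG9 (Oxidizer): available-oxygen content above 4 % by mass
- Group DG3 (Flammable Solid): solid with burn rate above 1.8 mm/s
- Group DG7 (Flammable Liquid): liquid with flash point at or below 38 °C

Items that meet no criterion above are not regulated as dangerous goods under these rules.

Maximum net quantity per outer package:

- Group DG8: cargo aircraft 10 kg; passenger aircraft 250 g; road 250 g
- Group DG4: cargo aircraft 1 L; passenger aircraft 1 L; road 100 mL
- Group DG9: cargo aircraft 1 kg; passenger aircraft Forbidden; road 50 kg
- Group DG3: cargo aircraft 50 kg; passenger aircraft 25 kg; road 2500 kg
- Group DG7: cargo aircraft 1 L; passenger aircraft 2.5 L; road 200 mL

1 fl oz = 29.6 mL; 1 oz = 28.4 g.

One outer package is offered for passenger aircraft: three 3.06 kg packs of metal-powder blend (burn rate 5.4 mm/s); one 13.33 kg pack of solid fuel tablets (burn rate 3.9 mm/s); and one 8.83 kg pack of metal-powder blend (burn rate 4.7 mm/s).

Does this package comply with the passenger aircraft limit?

No

With burn rate 5.4 mm/s (> 1.8 mm/s), the metal-powder blend falls in Group DG3.
The solid fuel tablets have burn rate 3.9 mm/s, which is > 1.8 mm/s, so they are Group DG3 (Flammable Solid).
Metal-powder blend: burn rate 4.7 mm/s > 1.8 mm/s → Group DG3 (Flammable Solid).
Total Group DG3: (three 3.06 kg packs = 9.18 kg) + 13.33 kg + 8.83 kg = 31.34 kg.
31.34 kg exceeds the passenger aircraft limit of 25 kg for Group DG3.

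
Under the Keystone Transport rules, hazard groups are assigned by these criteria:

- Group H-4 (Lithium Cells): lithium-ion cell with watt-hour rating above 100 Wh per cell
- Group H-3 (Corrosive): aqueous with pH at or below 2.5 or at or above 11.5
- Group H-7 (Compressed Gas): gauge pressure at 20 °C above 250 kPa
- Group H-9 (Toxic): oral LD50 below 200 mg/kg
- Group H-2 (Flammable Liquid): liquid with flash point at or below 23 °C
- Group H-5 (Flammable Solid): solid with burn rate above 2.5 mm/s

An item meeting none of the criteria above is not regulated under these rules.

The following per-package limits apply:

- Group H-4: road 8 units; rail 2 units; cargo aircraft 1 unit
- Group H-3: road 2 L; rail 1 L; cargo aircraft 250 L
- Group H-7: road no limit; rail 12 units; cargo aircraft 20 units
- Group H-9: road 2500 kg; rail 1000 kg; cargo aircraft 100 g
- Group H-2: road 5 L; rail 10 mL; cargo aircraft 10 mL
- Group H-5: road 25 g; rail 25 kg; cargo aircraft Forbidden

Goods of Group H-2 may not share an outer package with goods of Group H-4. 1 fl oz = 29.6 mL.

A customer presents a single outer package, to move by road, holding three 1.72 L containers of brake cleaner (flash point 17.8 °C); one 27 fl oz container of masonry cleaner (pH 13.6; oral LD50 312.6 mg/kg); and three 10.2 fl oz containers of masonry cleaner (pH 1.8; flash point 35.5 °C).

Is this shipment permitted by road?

No

With flash point 17.8 °C (≤ 23 °C), the brake cleaner falls in Group H-2.
With pH 13.6 (≥ 11.5), the masonry cleaner falls in Group H-3.
The masonry cleaner has pH 1.8, which is ≤ 2.5, so it is Group H-3 (Corrosive).
Total Group H-3: (one 27 fl oz container = 799.2 mL) + (three 10.2 fl oz containers = 905.76 mL) = 1704.96 mL.
1704.96 mL ≤ 2 L (road limit, Group H-3) — within limit.
Group H-2 quantity: three 1.72 L containers = 5.16 L.
5.16 L exceeds the road limit of 5 L for Group H-2.
The segregation rule (Group H-2 with Group H-4) does not apply to Group H-3 with Group H-2.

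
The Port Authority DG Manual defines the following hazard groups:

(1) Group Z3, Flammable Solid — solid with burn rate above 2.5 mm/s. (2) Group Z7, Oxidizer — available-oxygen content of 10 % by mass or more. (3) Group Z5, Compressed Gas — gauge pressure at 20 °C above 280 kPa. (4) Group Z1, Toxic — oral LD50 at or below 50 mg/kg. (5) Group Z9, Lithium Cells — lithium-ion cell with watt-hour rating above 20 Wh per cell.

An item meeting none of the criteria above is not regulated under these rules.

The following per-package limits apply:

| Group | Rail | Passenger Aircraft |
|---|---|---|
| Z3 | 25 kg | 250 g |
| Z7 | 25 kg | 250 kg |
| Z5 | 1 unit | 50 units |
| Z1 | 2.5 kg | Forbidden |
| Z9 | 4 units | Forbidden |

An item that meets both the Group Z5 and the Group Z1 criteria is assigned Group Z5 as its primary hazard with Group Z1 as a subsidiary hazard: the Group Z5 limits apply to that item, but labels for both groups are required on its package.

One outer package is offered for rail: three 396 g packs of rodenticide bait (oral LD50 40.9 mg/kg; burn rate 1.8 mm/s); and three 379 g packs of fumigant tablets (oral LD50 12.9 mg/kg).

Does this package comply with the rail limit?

Yes

With oral LD50 40.9 mg/kg (≤ 50 mg/kg), the rodenticide bait falls in Group Z1.
With oral LD50 12.9 mg/kg (≤ 50 mg/kg), the fumigant tablets fall in Group Z1.
Total Group Z1: (three 396 g packs = 1.188 kg) + (three 379 g packs = 1.137 kg) = 2.325 kg.
2.325 kg ≤ 2.5 kg (rail limit, Group Z1) — within limit.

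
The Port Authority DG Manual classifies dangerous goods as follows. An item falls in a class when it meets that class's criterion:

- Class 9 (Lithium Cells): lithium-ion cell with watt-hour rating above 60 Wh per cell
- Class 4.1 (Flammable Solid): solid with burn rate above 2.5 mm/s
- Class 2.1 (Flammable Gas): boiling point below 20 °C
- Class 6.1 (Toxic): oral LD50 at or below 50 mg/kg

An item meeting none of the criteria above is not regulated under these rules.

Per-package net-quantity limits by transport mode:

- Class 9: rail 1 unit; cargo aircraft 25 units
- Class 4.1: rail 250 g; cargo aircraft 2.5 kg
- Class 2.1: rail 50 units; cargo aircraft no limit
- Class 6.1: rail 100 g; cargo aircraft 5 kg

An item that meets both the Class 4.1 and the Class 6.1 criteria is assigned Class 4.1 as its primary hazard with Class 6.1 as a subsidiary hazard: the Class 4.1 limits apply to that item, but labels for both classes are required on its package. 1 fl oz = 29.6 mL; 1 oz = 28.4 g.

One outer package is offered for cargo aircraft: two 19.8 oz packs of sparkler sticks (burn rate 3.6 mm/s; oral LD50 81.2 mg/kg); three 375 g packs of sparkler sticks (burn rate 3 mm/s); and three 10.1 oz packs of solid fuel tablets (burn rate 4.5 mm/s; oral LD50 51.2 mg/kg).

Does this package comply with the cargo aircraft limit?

The sparkler sticks have burn rate 3.6 mm/s, which is > 2.5 mm/s, so they are Class 4.1 (Flammable Solid).
Sparkler sticks: burn rate 3 mm/s > 2.5 mm/s → Class 4.1 (Flammable Solid).
Solid fuel tablets: burn rate 4.5 mm/s > 2.5 mm/s → Class 4.1 (Flammable Solid).
Total Class 4.1: (two 19.8 oz packs = 1124.64 g) + (three 375 g packs = 1.125 kg) + (three 10.1 oz packs = 860.52 g) = 3110.16 g.
That exceeds the Class 4.1 cargo aircraft limit of 2.5 kg.

No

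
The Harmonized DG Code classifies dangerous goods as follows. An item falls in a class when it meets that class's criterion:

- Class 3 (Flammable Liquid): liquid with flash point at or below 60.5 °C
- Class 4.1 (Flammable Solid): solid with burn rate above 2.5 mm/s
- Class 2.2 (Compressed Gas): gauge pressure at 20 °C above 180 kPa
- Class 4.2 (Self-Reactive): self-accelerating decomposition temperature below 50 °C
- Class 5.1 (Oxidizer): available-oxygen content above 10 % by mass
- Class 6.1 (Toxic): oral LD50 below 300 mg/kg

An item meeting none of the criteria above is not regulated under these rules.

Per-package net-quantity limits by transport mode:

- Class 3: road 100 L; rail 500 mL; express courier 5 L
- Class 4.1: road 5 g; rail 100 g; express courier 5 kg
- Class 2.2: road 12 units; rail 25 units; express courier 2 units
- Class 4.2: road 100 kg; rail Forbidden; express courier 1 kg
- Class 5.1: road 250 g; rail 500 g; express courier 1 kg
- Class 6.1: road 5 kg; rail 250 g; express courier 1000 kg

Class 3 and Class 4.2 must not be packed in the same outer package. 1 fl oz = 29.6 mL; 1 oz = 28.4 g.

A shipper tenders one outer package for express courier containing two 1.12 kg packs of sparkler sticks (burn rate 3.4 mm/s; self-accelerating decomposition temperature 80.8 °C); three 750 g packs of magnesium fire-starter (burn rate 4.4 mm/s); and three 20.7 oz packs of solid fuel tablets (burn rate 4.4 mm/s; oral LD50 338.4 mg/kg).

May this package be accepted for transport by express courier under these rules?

No

The sparkler sticks have burn rate 3.4 mm/s, which is > 2.5 mm/s, so they are Class 4.1 (Flammable Solid).
With burn rate 4.4 mm/s (> 2.5 mm/s), the magnesium fire-starter falls in Class 4.1.
The solid fuel tablets have burn rate 4.4 mm/s, which is > 2.5 mm/s, so they are Class 4.1 (Flammable Solid).
Class 4.1 net quantity: (two 1.12 kg packs = 2.24 kg) + (three 750 g packs = 2.25 kg) + (three 20.7 oz packs = 1763.64 g) = 6253.64 g.
That exceeds the Class 4.1 express courier limit of 5 kg.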